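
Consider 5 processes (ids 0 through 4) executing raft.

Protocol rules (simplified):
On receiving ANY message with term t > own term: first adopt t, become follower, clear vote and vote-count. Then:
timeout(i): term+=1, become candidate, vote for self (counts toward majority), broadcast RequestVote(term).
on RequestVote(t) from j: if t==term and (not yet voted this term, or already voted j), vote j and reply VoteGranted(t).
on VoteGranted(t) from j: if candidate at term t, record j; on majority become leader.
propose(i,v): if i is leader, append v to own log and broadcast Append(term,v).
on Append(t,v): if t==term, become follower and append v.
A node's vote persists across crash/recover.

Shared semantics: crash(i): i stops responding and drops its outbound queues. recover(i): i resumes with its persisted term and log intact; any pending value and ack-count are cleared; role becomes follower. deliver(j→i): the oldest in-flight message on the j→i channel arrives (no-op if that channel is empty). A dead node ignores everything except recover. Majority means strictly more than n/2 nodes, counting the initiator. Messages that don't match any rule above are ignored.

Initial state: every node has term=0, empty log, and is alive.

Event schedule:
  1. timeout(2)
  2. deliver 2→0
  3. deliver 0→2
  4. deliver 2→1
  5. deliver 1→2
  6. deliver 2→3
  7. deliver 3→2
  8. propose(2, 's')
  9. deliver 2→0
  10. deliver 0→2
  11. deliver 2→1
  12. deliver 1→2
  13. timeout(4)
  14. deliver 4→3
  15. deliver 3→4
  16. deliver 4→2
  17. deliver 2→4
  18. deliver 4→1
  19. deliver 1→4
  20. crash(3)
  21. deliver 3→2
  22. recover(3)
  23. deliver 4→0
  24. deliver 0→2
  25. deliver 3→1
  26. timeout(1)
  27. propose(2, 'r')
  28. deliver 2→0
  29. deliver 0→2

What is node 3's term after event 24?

[1] timeout(2) → N2(cand t1 [-])
[2] deliver 2→0 → N0(foll t1 [-])
[3] deliver 0→2 → ∅
[4] deliver 2→1 → N1(foll t1 [-])
[5] deliver 1→2 → N2(lead t1 [-])
[6] deliver 2→3 → N3(foll t1 [-])
[7] deliver 3→2 → ∅
[8] propose(2,'s') → N2(lead t1 [s])
[9] deliver 2→0 → N0(foll t1 [s])
[10] deliver 0→2 → ∅
[11] deliver 2→1 → N1(foll t1 [s])
[12] deliver 1→2 → ∅
[13] timeout(4) → N4(cand t1 [-])
[14] deliver 4→3 → ∅
[15] deliver 3→4 → ∅
[16] deliver 4→2 → ∅
[17] deliver 2→4 → ∅
[18] deliver 4→1 → ∅
[19] deliver 1→4 → ∅
[20] crash(3) → N3(✗foll t1 [-])
[21] deliver 3→2 → ∅
[22] recover(3) → N3(foll t1 [-])
[23] deliver 4→0 → ∅
[24] deliver 0→2 → ∅

1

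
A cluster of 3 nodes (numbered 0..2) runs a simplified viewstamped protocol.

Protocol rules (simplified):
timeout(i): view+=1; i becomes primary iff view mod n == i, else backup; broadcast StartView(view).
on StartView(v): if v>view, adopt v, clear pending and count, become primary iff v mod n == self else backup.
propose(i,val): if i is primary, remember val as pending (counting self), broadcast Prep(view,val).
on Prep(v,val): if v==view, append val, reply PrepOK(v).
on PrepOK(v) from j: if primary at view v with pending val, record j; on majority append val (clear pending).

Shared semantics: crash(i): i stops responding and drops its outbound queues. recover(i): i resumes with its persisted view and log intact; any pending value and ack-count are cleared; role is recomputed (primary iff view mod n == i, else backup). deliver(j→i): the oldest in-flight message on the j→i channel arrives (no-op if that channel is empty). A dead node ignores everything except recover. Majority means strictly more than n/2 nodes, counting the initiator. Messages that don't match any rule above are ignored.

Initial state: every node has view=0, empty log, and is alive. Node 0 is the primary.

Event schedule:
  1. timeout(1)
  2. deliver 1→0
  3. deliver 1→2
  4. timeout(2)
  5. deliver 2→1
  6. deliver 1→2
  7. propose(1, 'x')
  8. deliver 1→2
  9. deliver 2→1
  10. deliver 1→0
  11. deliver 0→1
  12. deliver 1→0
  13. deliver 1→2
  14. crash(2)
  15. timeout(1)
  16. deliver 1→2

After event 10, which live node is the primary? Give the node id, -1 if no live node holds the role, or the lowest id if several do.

step 1 timeout(1): 1={prim,v=1,log=-}
step 2 deliver 1→0: 0={back,v=1,log=-}
step 3 deliver 1→2: 2={back,v=1,log=-}
step 4 timeout(2): 2={prim,v=2,log=-}
step 5 deliver 2→1: 1={back,v=2,log=-}
step 6 deliver 1→2: —
step 7 propose(1,'x'): —
step 8 deliver 1→2: —
step 9 deliver 2→1: —
step 10 deliver 1→0: —

2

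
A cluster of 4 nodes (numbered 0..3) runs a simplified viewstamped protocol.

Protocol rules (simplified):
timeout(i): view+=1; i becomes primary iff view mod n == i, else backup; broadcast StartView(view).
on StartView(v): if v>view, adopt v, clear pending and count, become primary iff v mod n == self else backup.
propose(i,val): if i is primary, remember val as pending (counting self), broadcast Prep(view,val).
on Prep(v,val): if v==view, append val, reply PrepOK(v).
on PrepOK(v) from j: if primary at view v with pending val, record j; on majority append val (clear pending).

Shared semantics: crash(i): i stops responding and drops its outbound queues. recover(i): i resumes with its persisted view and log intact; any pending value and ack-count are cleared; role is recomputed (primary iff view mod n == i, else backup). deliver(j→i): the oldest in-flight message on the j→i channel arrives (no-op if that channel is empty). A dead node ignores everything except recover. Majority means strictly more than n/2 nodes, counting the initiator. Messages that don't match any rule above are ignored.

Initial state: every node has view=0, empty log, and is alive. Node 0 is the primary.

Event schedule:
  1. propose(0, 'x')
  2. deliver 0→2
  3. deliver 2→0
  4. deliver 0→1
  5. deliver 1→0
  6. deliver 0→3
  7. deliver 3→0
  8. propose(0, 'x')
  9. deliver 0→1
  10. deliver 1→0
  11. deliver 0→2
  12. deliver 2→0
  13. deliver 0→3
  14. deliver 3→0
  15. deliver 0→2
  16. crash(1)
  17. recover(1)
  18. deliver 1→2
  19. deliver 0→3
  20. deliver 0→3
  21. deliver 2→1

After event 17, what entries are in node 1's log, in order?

1. propose(0,'x'):  nop
2. deliver 0→2:  <2:back v0 x>
3. deliver 2→0:  nop
4. deliver 0→1:  <1:back v0 x>
5. deliver 1→0:  <0:prim v0 x>
6. deliver 0→3:  <3:back v0 x>
7. deliver 3→0:  nop
8. propose(0,'x'):  nop
9. deliver 0→1:  <1:back v0 x,x>
10. deliver 1→0:  nop
11. deliver 0→2:  <2:back v0 x,x>
12. deliver 2→0:  <0:prim v0 x,x>
13. deliver 0→3:  <3:back v0 x,x>
14. deliver 3→0:  nop
15. deliver 0→2:  nop
16. crash(1):  <1:✗back v0 x,x>
17. recover(1):  <1:back v0 x,x>

x,x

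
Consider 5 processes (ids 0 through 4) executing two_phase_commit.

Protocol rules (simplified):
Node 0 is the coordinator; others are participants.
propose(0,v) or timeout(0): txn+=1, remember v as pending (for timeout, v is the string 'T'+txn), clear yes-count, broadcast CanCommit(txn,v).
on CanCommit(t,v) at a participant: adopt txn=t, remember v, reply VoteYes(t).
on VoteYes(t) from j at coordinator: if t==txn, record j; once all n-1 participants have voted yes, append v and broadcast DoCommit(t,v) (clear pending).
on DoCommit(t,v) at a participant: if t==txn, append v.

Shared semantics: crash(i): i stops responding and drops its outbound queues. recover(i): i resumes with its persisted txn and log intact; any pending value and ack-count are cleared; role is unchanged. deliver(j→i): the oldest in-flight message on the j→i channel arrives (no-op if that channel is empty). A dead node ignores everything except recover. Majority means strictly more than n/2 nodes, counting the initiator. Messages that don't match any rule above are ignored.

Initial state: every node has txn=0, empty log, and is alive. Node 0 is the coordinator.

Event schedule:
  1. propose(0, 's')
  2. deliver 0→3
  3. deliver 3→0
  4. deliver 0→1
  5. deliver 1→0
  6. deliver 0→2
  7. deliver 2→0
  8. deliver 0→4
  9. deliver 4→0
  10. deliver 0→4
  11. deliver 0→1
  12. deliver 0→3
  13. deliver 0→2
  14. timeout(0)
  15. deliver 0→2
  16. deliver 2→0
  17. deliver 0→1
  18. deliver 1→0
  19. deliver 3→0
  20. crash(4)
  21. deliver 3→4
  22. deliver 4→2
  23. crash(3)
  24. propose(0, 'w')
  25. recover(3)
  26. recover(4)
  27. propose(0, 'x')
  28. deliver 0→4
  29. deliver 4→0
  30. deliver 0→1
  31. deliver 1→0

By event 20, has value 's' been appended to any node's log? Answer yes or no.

yes

after 1 — propose(0,'s'): n0:coor/t1/[-]
after 2 — deliver 0→3: n3:part/t1/[-]
after 3 — deliver 3→0: ·
after 4 — deliver 0→1: n1:part/t1/[-]
after 5 — deliver 1→0: ·
after 6 — deliver 0→2: n2:part/t1/[-]
after 7 — deliver 2→0: ·
after 8 — deliver 0→4: n4:part/t1/[-]
after 9 — deliver 4→0: n0:coor/t1/[s]
after 10 — deliver 0→4: n4:part/t1/[s]
after 11 — deliver 0→1: n1:part/t1/[s]
after 12 — deliver 0→3: n3:part/t1/[s]
after 13 — deliver 0→2: n2:part/t1/[s]
after 14 — timeout(0): n0:coor/t2/[s]
after 15 — deliver 0→2: n2:part/t2/[s]
after 16 — deliver 2→0: ·
after 17 — deliver 0→1: n1:part/t2/[s]
after 18 — deliver 1→0: ·
after 19 — deliver 3→0: ·
after 20 — crash(4): n4:✗part/t1/[s]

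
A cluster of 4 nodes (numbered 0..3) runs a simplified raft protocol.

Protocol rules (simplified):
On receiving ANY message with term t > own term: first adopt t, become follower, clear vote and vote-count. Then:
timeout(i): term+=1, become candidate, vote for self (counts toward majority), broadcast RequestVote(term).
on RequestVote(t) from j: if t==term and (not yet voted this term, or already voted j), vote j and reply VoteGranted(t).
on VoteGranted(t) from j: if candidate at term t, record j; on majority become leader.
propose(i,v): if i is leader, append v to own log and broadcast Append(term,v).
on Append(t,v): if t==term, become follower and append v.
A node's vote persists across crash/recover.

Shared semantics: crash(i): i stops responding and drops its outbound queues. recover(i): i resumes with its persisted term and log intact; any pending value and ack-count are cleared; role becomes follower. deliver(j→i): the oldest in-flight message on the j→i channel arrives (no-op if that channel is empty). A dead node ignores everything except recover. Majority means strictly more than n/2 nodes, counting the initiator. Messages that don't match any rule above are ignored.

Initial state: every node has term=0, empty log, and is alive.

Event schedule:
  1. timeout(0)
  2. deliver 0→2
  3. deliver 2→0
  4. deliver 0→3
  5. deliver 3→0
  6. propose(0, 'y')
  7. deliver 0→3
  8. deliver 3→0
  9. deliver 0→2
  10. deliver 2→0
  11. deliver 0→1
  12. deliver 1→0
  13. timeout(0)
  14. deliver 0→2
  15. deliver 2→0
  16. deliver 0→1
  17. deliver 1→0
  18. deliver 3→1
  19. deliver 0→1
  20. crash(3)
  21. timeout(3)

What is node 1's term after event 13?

step 1 timeout(0): 0={cand,t=1,log=-}
step 2 deliver 0→2: 2={foll,t=1,log=-}
step 3 deliver 2→0: —
step 4 deliver 0→3: 3={foll,t=1,log=-}
step 5 deliver 3→0: 0={lead,t=1,log=-}
step 6 propose(0,'y'): 0={lead,t=1,log=y}
step 7 deliver 0→3: 3={foll,t=1,log=y}
step 8 deliver 3→0: —
step 9 deliver 0→2: 2={foll,t=1,log=y}
step 10 deliver 2→0: —
step 11 deliver 0→1: 1={foll,t=1,log=-}
step 12 deliver 1→0: —
step 13 timeout(0): 0={cand,t=2,log=y}

1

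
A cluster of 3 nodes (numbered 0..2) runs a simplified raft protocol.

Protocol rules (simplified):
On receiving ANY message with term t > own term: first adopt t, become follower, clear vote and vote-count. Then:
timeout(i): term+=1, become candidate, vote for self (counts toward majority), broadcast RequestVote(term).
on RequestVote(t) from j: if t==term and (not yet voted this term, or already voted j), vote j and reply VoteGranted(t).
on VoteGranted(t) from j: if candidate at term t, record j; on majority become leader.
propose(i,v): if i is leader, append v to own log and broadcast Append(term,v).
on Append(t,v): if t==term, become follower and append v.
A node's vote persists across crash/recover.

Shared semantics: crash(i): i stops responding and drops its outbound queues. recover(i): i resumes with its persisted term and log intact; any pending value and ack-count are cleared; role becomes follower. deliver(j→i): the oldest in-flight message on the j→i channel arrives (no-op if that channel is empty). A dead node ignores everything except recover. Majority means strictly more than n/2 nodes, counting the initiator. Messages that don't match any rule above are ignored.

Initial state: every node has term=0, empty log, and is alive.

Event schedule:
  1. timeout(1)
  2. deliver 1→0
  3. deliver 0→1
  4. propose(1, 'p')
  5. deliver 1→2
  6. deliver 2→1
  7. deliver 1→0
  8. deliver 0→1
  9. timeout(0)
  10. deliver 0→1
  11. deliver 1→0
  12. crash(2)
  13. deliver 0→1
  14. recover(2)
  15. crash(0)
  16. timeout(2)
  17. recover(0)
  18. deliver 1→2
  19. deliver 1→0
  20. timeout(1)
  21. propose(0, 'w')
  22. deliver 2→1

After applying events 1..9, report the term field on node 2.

1

e1 timeout(1): 1[cand,t=1,-]
e2 deliver 1→0: 0[foll,t=1,-]
e3 deliver 0→1: 1[lead,t=1,-]
e4 propose(1,'p'): 1[lead,t=1,p]
e5 deliver 1→2: 2[foll,t=1,-]
e6 deliver 2→1: ·
e7 deliver 1→0: 0[foll,t=1,p]
e8 deliver 0→1: ·
e9 timeout(0): 0[cand,t=2,p]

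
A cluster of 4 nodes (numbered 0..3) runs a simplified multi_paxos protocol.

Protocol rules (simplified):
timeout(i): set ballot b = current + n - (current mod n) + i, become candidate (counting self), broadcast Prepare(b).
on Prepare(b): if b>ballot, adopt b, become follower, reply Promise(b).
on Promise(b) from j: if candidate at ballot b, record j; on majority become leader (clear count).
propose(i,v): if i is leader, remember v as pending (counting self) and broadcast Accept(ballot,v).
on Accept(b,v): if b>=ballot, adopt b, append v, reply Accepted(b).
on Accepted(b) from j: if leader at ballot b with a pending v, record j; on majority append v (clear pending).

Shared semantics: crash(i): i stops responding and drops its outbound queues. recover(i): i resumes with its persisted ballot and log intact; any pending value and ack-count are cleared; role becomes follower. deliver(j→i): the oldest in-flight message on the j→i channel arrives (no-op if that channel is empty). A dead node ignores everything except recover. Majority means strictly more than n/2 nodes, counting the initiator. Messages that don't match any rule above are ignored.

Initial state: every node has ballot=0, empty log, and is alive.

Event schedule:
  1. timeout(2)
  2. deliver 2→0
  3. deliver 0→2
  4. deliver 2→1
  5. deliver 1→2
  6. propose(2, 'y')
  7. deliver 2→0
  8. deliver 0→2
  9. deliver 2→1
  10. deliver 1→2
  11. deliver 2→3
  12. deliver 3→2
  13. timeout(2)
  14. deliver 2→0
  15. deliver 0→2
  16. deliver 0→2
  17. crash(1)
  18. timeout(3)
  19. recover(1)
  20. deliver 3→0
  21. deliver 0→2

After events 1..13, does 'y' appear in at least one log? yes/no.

yes

after 1 — timeout(2): n2:cand/b6/[-]
after 2 — deliver 2→0: n0:foll/b6/[-]
after 3 — deliver 0→2: ·
after 4 — deliver 2→1: n1:foll/b6/[-]
after 5 — deliver 1→2: n2:lead/b6/[-]
after 6 — propose(2,'y'): ·
after 7 — deliver 2→0: n0:foll/b6/[y]
after 8 — deliver 0→2: ·
after 9 — deliver 2→1: n1:foll/b6/[y]
after 10 — deliver 1→2: n2:lead/b6/[y]
after 11 — deliver 2→3: n3:foll/b6/[-]
after 12 — deliver 3→2: ·
after 13 — timeout(2): n2:cand/b10/[y]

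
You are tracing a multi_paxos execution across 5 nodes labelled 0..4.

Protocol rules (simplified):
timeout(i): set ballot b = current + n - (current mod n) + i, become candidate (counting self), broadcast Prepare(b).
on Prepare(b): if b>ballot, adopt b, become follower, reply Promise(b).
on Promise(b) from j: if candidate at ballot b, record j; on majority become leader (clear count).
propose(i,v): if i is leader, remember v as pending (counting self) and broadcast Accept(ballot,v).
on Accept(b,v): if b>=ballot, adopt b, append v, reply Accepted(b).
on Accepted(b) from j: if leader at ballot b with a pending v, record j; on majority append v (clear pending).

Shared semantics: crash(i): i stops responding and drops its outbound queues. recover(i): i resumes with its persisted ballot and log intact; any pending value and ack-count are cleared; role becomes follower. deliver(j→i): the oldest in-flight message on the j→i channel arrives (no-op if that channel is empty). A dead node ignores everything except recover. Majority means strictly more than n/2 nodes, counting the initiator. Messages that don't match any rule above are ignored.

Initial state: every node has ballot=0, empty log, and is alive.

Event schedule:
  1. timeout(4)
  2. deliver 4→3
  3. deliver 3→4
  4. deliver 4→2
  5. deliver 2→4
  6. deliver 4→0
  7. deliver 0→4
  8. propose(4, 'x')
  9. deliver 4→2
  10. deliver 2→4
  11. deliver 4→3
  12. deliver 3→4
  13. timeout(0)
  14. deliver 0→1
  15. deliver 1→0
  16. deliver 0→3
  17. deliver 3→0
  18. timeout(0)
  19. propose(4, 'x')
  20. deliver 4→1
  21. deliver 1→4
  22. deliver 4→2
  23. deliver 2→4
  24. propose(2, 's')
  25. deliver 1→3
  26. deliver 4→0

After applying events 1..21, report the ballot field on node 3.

1. timeout(4):  <4:cand b9 ->
2. deliver 4→3:  <3:foll b9 ->
3. deliver 3→4:  nop
4. deliver 4→2:  <2:foll b9 ->
5. deliver 2→4:  <4:lead b9 ->
6. deliver 4→0:  <0:foll b9 ->
7. deliver 0→4:  nop
8. propose(4,'x'):  nop
9. deliver 4→2:  <2:foll b9 x>
10. deliver 2→4:  nop
11. deliver 4→3:  <3:foll b9 x>
12. deliver 3→4:  <4:lead b9 x>
13. timeout(0):  <0:cand b10 ->
14. deliver 0→1:  <1:foll b10 ->
15. deliver 1→0:  nop
16. deliver 0→3:  <3:foll b10 x>
17. deliver 3→0:  <0:lead b10 ->
18. timeout(0):  <0:cand b15 ->
19. propose(4,'x'):  nop
20. deliver 4→1:  nop
21. deliver 1→4:  nop

10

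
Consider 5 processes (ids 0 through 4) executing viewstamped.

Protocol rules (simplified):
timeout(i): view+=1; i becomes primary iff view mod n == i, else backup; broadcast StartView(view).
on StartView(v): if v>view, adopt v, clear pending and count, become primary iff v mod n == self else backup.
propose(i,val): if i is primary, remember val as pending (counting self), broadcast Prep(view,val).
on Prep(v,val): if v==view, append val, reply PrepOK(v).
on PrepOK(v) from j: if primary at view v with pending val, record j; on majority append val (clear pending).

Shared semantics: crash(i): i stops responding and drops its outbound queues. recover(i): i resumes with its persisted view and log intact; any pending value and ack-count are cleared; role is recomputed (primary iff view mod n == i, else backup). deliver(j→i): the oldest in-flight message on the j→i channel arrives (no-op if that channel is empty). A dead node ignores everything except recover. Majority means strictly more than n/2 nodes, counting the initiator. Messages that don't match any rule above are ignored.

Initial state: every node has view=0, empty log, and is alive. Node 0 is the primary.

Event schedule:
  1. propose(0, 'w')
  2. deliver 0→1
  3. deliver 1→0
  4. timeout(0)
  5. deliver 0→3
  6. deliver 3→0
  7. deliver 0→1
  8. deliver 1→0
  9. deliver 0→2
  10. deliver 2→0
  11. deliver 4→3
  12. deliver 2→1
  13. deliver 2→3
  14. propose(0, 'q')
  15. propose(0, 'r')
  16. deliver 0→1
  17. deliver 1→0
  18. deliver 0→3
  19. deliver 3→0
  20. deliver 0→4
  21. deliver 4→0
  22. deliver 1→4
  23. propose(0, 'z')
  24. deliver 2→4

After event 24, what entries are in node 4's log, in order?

[1] propose(0,'w') → ∅
[2] deliver 0→1 → N1(back v0 [w])
[3] deliver 1→0 → ∅
[4] timeout(0) → N0(back v1 [-])
[5] deliver 0→3 → N3(back v0 [w])
[6] deliver 3→0 → ∅
[7] deliver 0→1 → N1(prim v1 [w])
[8] deliver 1→0 → ∅
[9] deliver 0→2 → N2(back v0 [w])
[10] deliver 2→0 → ∅
[11] deliver 4→3 → ∅
[12] deliver 2→1 → ∅
[13] deliver 2→3 → ∅
[14] propose(0,'q') → ∅
[15] propose(0,'r') → ∅
[16] deliver 0→1 → ∅
[17] deliver 1→0 → ∅
[18] deliver 0→3 → N3(back v1 [w])
[19] deliver 3→0 → ∅
[20] deliver 0→4 → N4(back v0 [w])
[21] deliver 4→0 → ∅
[22] deliver 1→4 → ∅
[23] propose(0,'z') → ∅
[24] deliver 2→4 → ∅

w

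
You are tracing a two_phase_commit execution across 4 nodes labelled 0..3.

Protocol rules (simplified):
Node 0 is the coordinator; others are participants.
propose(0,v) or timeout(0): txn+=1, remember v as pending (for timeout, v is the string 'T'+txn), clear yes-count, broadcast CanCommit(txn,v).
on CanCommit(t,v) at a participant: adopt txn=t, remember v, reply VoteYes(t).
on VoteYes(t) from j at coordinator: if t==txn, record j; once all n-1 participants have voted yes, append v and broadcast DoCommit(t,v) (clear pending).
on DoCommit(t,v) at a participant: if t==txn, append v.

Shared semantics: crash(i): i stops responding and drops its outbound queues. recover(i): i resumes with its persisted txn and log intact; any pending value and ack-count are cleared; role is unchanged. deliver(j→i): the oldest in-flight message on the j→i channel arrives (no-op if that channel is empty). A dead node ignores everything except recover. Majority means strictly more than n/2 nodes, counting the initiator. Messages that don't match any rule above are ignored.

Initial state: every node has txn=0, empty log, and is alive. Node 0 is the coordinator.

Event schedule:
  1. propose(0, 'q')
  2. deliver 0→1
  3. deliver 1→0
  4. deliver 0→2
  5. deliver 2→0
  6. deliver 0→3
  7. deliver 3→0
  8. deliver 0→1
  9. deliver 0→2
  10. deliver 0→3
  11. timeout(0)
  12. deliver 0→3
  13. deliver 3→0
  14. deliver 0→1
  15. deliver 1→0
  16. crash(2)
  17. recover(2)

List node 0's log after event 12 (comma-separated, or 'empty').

after 1 — propose(0,'q'): n0:coor/t1/[-]
after 2 — deliver 0→1: n1:part/t1/[-]
after 3 — deliver 1→0: ·
after 4 — deliver 0→2: n2:part/t1/[-]
after 5 — deliver 2→0: ·
after 6 — deliver 0→3: n3:part/t1/[-]
after 7 — deliver 3→0: n0:coor/t1/[q]
after 8 — deliver 0→1: n1:part/t1/[q]
after 9 — deliver 0→2: n2:part/t1/[q]
after 10 — deliver 0→3: n3:part/t1/[q]
after 11 — timeout(0): n0:coor/t2/[q]
after 12 — deliver 0→3: n3:part/t2/[q]

q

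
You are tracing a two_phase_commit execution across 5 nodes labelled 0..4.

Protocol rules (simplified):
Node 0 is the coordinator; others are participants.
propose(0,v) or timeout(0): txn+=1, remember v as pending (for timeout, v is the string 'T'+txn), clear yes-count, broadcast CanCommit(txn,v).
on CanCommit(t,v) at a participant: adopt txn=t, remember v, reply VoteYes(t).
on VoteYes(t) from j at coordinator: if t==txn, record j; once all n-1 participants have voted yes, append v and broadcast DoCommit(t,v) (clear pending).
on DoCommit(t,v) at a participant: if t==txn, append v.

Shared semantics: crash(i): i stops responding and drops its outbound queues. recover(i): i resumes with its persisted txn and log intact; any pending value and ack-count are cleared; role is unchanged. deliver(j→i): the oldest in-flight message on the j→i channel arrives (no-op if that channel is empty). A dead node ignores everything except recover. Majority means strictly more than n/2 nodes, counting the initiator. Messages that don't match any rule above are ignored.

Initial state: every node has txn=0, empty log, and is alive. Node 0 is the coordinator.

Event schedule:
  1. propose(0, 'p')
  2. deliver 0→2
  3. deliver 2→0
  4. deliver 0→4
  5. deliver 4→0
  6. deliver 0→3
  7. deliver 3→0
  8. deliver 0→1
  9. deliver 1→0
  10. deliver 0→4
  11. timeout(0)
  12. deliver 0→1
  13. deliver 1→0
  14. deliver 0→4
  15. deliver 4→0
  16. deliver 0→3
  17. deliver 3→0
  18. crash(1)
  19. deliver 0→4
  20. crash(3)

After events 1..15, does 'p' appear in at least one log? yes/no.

after 1 — propose(0,'p'): n0:coor/t1/[-]
after 2 — deliver 0→2: n2:part/t1/[-]
after 3 — deliver 2→0: ·
after 4 — deliver 0→4: n4:part/t1/[-]
after 5 — deliver 4→0: ·
after 6 — deliver 0→3: n3:part/t1/[-]
after 7 — deliver 3→0: ·
after 8 — deliver 0→1: n1:part/t1/[-]
after 9 — deliver 1→0: n0:coor/t1/[p]
after 10 — deliver 0→4: n4:part/t1/[p]
after 11 — timeout(0): n0:coor/t2/[p]
after 12 — deliver 0→1: n1:part/t1/[p]
after 13 — deliver 1→0: ·
after 14 — deliver 0→4: n4:part/t2/[p]
after 15 — deliver 4→0: ·

yes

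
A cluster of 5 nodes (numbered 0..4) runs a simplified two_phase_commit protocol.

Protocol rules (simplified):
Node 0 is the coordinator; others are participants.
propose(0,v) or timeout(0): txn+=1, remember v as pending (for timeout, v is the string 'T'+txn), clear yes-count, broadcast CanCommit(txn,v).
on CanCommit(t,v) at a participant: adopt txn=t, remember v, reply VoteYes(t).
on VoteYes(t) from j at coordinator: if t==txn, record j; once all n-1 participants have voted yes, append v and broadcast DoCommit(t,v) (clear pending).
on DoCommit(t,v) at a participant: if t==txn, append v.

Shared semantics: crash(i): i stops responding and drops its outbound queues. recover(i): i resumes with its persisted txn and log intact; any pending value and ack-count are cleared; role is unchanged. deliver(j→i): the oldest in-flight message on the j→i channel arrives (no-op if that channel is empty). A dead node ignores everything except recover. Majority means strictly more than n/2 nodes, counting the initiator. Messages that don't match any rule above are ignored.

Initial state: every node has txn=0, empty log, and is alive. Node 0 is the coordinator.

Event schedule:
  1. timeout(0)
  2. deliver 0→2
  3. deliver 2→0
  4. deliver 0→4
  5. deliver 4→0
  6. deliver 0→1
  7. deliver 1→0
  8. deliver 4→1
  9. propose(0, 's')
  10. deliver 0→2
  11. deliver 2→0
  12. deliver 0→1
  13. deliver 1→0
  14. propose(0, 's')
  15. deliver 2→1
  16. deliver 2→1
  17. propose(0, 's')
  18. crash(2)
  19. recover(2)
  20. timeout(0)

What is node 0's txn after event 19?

4

step 1 timeout(0): 0={coor,t=1,log=-}
step 2 deliver 0→2: 2={part,t=1,log=-}
step 3 deliver 2→0: —
step 4 deliver 0→4: 4={part,t=1,log=-}
step 5 deliver 4→0: —
step 6 deliver 0→1: 1={part,t=1,log=-}
step 7 deliver 1→0: —
step 8 deliver 4→1: —
step 9 propose(0,'s'): 0={coor,t=2,log=-}
step 10 deliver 0→2: 2={part,t=2,log=-}
step 11 deliver 2→0: —
step 12 deliver 0→1: 1={part,t=2,log=-}
step 13 deliver 1→0: —
step 14 propose(0,'s'): 0={coor,t=3,log=-}
step 15 deliver 2→1: —
step 16 deliver 2→1: —
step 17 propose(0,'s'): 0={coor,t=4,log=-}
step 18 crash(2): 2={✗part,t=2,log=-}
step 19 recover(2): 2={part,t=2,log=-}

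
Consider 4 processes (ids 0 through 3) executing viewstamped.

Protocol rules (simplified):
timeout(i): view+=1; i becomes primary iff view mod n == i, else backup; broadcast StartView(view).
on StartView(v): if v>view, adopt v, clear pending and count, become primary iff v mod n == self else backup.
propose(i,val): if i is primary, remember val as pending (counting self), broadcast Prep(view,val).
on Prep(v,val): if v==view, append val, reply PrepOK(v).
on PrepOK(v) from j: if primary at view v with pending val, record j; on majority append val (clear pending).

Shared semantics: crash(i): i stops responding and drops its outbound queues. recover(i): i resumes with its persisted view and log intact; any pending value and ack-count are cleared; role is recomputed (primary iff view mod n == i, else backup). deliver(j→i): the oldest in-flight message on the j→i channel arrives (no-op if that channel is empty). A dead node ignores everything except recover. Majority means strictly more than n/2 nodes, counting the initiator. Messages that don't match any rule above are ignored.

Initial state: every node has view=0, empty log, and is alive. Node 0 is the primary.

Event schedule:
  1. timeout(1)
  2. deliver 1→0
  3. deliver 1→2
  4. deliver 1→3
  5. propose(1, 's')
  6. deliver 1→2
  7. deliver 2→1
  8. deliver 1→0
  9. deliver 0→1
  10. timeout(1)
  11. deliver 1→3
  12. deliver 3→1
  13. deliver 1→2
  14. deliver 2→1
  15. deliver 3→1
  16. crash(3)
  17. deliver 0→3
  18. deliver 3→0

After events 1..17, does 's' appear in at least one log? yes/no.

after 1 — timeout(1): n1:prim/v1/[-]
after 2 — deliver 1→0: n0:back/v1/[-]
after 3 — deliver 1→2: n2:back/v1/[-]
after 4 — deliver 1→3: n3:back/v1/[-]
after 5 — propose(1,'s'): ·
after 6 — deliver 1→2: n2:back/v1/[s]
after 7 — deliver 2→1: ·
after 8 — deliver 1→0: n0:back/v1/[s]
after 9 — deliver 0→1: n1:prim/v1/[s]
after 10 — timeout(1): n1:back/v2/[s]
after 11 — deliver 1→3: n3:back/v1/[s]
after 12 — deliver 3→1: ·
after 13 — deliver 1→2: n2:prim/v2/[s]
after 14 — deliver 2→1: ·
after 15 — deliver 3→1: ·
after 16 — crash(3): n3:✗back/v1/[s]
after 17 — deliver 0→3: ·

yes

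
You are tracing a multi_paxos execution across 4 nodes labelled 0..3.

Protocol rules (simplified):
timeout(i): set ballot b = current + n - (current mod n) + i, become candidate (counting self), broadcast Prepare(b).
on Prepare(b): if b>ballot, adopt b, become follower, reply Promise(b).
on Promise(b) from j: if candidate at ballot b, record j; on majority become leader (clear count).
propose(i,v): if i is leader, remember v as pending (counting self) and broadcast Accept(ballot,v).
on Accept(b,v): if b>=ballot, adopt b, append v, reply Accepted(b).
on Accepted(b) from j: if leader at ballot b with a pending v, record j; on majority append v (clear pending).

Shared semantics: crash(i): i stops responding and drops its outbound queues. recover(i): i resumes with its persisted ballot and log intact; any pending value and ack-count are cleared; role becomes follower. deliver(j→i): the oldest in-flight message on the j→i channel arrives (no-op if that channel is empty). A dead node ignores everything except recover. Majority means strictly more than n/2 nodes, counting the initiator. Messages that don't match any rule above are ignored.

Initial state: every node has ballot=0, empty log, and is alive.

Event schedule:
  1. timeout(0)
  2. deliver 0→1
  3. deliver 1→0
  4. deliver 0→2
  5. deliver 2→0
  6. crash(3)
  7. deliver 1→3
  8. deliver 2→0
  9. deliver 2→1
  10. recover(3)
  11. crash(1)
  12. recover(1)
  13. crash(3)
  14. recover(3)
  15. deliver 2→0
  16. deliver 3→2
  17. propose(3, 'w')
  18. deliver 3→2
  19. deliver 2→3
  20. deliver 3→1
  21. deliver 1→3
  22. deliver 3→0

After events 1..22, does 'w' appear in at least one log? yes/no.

no

[1] timeout(0) → N0(cand b4 [-])
[2] deliver 0→1 → N1(foll b4 [-])
[3] deliver 1→0 → ∅
[4] deliver 0→2 → N2(foll b4 [-])
[5] deliver 2→0 → N0(lead b4 [-])
[6] crash(3) → N3(✗foll b0 [-])
[7] deliver 1→3 → ∅
[8] deliver 2→0 → ∅
[9] deliver 2→1 → ∅
[10] recover(3) → N3(foll b0 [-])
[11] crash(1) → N1(✗foll b4 [-])
[12] recover(1) → N1(foll b4 [-])
[13] crash(3) → N3(✗foll b0 [-])
[14] recover(3) → N3(foll b0 [-])
[15] deliver 2→0 → ∅
[16] deliver 3→2 → ∅
[17] propose(3,'w') → ∅
[18] deliver 3→2 → ∅
[19] deliver 2→3 → ∅
[20] deliver 3→1 → ∅
[21] deliver 1→3 → ∅
[22] deliver 3→0 → ∅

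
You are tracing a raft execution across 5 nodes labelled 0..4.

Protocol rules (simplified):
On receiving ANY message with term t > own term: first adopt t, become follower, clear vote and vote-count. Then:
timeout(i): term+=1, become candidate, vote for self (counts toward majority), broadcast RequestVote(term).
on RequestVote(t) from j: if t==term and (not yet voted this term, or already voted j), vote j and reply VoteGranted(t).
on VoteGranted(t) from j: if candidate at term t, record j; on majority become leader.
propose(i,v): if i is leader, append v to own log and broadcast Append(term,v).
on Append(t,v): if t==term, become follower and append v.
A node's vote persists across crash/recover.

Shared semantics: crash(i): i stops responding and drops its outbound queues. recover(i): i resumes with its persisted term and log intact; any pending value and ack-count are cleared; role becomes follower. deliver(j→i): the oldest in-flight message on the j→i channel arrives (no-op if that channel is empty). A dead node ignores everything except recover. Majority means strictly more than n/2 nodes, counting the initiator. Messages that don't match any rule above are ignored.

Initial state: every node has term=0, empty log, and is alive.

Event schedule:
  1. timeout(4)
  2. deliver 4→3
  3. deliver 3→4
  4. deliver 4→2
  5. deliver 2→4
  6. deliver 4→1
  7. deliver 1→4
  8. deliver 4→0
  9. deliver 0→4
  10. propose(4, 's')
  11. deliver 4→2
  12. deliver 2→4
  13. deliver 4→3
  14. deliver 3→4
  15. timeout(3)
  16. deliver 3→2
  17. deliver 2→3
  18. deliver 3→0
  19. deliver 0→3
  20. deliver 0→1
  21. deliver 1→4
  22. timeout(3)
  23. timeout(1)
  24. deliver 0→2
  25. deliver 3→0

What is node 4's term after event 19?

1

[1] timeout(4) → N4(cand t1 [-])
[2] deliver 4→3 → N3(foll t1 [-])
[3] deliver 3→4 → ∅
[4] deliver 4→2 → N2(foll t1 [-])
[5] deliver 2→4 → N4(lead t1 [-])
[6] deliver 4→1 → N1(foll t1 [-])
[7] deliver 1→4 → ∅
[8] deliver 4→0 → N0(foll t1 [-])
[9] deliver 0→4 → ∅
[10] propose(4,'s') → N4(lead t1 [s])
[11] deliver 4→2 → N2(foll t1 [s])
[12] deliver 2→4 → ∅
[13] deliver 4→3 → N3(foll t1 [s])
[14] deliver 3→4 → ∅
[15] timeout(3) → N3(cand t2 [s])
[16] deliver 3→2 → N2(foll t2 [s])
[17] deliver 2→3 → ∅
[18] deliver 3→0 → N0(foll t2 [-])
[19] deliver 0→3 → N3(lead t2 [s])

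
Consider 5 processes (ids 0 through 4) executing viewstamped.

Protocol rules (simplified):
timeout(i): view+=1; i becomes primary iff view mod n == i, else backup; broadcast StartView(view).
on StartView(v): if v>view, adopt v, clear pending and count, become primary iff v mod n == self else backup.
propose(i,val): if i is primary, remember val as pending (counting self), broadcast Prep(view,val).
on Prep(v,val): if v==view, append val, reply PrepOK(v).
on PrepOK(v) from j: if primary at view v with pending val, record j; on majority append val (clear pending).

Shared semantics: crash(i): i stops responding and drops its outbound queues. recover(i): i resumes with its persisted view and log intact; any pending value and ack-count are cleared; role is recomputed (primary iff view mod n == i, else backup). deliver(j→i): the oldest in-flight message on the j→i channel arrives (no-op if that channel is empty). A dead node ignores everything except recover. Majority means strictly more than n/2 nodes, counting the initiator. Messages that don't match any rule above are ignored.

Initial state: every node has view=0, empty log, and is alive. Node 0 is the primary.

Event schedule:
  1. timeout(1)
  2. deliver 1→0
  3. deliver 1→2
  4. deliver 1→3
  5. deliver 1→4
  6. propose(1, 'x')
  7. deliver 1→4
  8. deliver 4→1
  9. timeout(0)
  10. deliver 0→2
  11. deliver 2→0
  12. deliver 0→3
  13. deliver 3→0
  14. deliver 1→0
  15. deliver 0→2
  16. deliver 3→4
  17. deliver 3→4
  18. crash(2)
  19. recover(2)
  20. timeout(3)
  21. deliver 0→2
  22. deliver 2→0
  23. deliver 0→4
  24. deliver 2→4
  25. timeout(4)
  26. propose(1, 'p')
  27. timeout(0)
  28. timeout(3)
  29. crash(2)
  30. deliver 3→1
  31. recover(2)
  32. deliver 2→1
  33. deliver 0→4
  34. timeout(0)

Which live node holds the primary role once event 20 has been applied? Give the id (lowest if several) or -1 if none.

1. timeout(1):  <1:prim v1 ->
2. deliver 1→0:  <0:back v1 ->
3. deliver 1→2:  <2:back v1 ->
4. deliver 1→3:  <3:back v1 ->
5. deliver 1→4:  <4:back v1 ->
6. propose(1,'x'):  nop
7. deliver 1→4:  <4:back v1 x>
8. deliver 4→1:  nop
9. timeout(0):  <0:back v2 ->
10. deliver 0→2:  <2:prim v2 ->
11. deliver 2→0:  nop
12. deliver 0→3:  <3:back v2 ->
13. deliver 3→0:  nop
14. deliver 1→0:  nop
15. deliver 0→2:  nop
16. deliver 3→4:  nop
17. deliver 3→4:  nop
18. crash(2):  <2:✗prim v2 ->
19. recover(2):  <2:prim v2 ->
20. timeout(3):  <3:prim v3 ->

1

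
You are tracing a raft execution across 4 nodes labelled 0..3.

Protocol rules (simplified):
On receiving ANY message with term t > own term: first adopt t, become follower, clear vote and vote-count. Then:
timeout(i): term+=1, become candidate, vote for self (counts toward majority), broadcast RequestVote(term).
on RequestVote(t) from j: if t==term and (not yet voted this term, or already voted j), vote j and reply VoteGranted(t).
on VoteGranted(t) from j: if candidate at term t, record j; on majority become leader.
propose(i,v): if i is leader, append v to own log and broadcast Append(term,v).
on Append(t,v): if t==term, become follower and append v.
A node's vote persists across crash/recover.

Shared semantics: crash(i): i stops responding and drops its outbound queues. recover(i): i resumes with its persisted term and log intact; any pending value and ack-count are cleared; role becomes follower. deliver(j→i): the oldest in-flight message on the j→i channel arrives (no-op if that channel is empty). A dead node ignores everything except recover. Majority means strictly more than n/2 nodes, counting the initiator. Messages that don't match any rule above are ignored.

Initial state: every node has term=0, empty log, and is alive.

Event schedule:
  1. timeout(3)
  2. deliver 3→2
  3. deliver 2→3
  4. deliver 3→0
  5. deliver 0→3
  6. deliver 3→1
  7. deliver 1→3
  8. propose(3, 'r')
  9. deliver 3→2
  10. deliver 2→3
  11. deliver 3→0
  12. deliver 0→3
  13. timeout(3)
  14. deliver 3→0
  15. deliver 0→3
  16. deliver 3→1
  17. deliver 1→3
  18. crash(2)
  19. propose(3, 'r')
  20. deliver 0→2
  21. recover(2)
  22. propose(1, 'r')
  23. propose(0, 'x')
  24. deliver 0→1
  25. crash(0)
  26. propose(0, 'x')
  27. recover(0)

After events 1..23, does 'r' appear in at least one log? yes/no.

[1] timeout(3) → N3(cand t1 [-])
[2] deliver 3→2 → N2(foll t1 [-])
[3] deliver 2→3 → ∅
[4] deliver 3→0 → N0(foll t1 [-])
[5] deliver 0→3 → N3(lead t1 [-])
[6] deliver 3→1 → N1(foll t1 [-])
[7] deliver 1→3 → ∅
[8] propose(3,'r') → N3(lead t1 [r])
[9] deliver 3→2 → N2(foll t1 [r])
[10] deliver 2→3 → ∅
[11] deliver 3→0 → N0(foll t1 [r])
[12] deliver 0→3 → ∅
[13] timeout(3) → N3(cand t2 [r])
[14] deliver 3→0 → N0(foll t2 [r])
[15] deliver 0→3 → ∅
[16] deliver 3→1 → N1(foll t1 [r])
[17] deliver 1→3 → ∅
[18] crash(2) → N2(✗foll t1 [r])
[19] propose(3,'r') → ∅
[20] deliver 0→2 → ∅
[21] recover(2) → N2(foll t1 [r])
[22] propose(1,'r') → ∅
[23] propose(0,'x') → ∅

yes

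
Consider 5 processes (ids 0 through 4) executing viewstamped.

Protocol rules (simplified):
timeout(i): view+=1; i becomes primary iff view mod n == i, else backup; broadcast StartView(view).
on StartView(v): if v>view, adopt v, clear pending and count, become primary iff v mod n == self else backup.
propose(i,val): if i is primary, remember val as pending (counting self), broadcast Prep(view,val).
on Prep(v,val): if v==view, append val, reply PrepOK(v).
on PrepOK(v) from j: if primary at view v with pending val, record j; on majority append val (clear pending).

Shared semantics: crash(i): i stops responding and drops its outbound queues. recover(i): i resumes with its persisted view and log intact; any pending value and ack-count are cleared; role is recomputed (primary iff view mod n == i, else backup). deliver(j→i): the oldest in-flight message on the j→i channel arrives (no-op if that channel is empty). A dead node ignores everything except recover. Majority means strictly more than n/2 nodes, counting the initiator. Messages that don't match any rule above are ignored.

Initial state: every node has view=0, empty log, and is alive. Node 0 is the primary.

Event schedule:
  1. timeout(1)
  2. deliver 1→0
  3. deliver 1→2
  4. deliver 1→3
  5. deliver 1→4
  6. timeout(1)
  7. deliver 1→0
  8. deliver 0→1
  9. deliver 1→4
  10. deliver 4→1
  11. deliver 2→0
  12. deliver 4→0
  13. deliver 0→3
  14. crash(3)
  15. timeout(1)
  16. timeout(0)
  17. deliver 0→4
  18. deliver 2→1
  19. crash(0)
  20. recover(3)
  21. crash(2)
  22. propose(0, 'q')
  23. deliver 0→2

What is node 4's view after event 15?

2

[1] timeout(1) → N1(prim v1 [-])
[2] deliver 1→0 → N0(back v1 [-])
[3] deliver 1→2 → N2(back v1 [-])
[4] deliver 1→3 → N3(back v1 [-])
[5] deliver 1→4 → N4(back v1 [-])
[6] timeout(1) → N1(back v2 [-])
[7] deliver 1→0 → N0(back v2 [-])
[8] deliver 0→1 → ∅
[9] deliver 1→4 → N4(back v2 [-])
[10] deliver 4→1 → ∅
[11] deliver 2→0 → ∅
[12] deliver 4→0 → ∅
[13] deliver 0→3 → ∅
[14] crash(3) → N3(✗back v1 [-])
[15] timeout(1) → N1(back v3 [-])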